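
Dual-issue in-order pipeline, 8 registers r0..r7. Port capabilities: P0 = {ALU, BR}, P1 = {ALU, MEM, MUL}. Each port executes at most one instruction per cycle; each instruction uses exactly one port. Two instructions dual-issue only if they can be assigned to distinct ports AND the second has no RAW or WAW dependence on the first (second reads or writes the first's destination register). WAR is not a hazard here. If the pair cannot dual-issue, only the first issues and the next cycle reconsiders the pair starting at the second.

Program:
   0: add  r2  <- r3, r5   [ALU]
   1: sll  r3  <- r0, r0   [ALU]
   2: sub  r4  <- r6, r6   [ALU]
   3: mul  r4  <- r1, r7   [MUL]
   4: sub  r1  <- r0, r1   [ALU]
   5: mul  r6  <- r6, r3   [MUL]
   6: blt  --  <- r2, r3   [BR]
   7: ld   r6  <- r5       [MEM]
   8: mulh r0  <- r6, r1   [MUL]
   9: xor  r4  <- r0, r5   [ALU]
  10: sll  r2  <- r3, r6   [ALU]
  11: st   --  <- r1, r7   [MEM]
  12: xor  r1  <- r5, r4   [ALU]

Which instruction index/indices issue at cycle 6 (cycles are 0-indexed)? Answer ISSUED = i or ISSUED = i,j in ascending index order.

c0: i0/i1 add.ALU sll.ALU  pair
c1: i2 sub.ALU  WAW r4
c2: i3/i4 mul.MUL sub.ALU  pair
c3: i5/i6 mul.MUL blt.BR  pair
c4: i7 ld.MEM  no-port MEM/MUL
c5: i8 mulh.MUL  RAW r0
c6: i9/i10 xor.ALU sll.ALU  pair
c7: i11/i12 st.MEM xor.ALU  pair

ISSUED = 9,10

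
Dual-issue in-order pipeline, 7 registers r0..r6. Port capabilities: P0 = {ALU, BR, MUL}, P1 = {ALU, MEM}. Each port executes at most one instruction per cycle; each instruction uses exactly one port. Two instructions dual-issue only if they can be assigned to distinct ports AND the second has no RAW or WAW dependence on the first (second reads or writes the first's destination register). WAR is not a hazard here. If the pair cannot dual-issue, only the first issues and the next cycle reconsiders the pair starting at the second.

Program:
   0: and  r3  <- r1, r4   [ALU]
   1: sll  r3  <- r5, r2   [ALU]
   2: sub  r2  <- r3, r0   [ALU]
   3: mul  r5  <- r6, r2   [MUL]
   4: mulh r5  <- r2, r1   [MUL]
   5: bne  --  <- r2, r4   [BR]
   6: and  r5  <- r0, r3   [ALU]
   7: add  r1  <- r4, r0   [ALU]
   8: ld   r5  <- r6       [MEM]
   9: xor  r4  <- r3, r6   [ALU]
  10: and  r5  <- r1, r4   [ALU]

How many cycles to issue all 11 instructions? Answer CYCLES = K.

CYCLES = 9

[0] i0  and.ALU  -- WAW r3
[1] i1  sll.ALU  -- RAW r3
[2] i2  sub.ALU  -- RAW r2
[3] i3  mul.MUL  -- no-port MUL/MUL
[4] i4  mulh.MUL  -- no-port MUL/BR
[5] i5/i6  bne.BR/and.ALU  -- 2-wide
[6] i7/i8  add.ALU/ld.MEM  -- 2-wide
[7] i9  xor.ALU  -- RAW r4
[8] i10  and.ALU  -- tail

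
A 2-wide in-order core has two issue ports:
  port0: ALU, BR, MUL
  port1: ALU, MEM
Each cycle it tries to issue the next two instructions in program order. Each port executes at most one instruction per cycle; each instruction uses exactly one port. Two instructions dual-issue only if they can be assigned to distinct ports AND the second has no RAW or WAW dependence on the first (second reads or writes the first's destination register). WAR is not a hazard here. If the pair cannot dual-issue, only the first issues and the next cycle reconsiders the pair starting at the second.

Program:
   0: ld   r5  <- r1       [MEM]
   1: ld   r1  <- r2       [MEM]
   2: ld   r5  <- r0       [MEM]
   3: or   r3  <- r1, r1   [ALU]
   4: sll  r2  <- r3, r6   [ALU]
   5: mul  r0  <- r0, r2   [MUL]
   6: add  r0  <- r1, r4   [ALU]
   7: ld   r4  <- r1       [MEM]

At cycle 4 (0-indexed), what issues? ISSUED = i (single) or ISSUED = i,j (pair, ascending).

ISSUED = 5

c0: i0 ld.MEM  no-port MEM/MEM
c1: i1 ld.MEM  no-port MEM/MEM
c2: i2+i3 ld.MEM/or.ALU  pair
c3: i4 sll.ALU  RAW r2
c4: i5 mul.MUL  WAW r0
c5: i6+i7 add.ALU/ld.MEM  pair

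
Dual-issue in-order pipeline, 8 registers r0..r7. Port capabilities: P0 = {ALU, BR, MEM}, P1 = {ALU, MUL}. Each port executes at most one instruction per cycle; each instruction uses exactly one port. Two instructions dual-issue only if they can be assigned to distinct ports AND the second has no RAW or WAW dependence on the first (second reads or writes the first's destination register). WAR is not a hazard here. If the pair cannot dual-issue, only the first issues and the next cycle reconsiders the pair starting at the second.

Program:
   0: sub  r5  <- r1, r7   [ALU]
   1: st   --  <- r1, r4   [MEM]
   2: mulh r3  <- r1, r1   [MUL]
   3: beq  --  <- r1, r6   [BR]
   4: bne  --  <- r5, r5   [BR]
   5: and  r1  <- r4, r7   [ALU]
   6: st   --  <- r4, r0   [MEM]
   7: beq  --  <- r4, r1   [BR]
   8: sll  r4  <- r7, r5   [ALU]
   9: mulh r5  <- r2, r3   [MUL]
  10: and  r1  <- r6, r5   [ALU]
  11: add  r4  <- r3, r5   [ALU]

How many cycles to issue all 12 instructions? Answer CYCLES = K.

CYCLES = 7

[0] i0&i1  sub.ALU+st.MEM  -- 2-wide
[1] i2&i3  mulh.MUL+beq.BR  -- 2-wide
[2] i4&i5  bne.BR+and.ALU  -- 2-wide
[3] i6  st.MEM  -- no-port MEM/BR
[4] i7&i8  beq.BR+sll.ALU  -- 2-wide
[5] i9  mulh.MUL  -- RAW r5
[6] i10&i11  and.ALU+add.ALU  -- 2-wide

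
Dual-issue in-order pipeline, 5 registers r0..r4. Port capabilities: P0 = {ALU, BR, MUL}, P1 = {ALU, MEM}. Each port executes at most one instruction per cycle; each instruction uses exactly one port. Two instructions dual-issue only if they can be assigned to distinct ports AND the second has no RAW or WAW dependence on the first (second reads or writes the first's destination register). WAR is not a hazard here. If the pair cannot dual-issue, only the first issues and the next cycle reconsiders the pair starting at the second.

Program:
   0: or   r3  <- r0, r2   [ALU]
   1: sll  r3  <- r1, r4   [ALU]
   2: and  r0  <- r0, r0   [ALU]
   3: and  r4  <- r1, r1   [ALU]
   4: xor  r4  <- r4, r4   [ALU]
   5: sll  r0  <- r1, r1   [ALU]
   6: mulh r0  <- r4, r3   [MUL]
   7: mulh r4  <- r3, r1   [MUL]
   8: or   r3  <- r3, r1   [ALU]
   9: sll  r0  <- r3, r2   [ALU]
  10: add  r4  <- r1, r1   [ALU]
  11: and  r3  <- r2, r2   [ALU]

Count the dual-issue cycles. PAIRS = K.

c0: i0 or  WAW r3
c1: i1&i2 sll;and  pair
c2: i3 and  RAW+WAW r4
c3: i4&i5 xor;sll  pair
c4: i6 mulh  no-port MUL/MUL
c5: i7&i8 mulh;or  pair
c6: i9&i10 sll;add  pair
c7: i11 and  tail

PAIRS = 4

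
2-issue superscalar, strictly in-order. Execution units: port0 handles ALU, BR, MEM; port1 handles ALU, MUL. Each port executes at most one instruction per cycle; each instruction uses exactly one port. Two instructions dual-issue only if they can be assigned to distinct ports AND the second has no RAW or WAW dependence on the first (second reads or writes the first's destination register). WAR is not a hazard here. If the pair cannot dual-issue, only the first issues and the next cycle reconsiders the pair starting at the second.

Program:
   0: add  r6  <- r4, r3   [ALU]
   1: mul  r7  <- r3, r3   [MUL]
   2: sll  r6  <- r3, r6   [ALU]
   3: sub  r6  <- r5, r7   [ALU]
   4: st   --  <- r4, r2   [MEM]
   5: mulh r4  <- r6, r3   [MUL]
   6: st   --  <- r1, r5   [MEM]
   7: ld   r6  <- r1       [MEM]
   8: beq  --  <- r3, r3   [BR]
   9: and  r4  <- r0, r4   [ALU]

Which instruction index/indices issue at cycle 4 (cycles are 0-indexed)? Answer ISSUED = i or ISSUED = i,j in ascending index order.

ISSUED = 7

  cy0 -> i0&i1 (add.ALU/mul.MUL) 2-wide
  cy1 -> i2 (sll.ALU) WAW r6
  cy2 -> i3&i4 (sub.ALU/st.MEM) 2-wide
  cy3 -> i5&i6 (mulh.MUL/st.MEM) 2-wide
  cy4 -> i7 (ld.MEM) no-port MEM/BR
  cy5 -> i8&i9 (beq.BR/and.ALU) 2-wide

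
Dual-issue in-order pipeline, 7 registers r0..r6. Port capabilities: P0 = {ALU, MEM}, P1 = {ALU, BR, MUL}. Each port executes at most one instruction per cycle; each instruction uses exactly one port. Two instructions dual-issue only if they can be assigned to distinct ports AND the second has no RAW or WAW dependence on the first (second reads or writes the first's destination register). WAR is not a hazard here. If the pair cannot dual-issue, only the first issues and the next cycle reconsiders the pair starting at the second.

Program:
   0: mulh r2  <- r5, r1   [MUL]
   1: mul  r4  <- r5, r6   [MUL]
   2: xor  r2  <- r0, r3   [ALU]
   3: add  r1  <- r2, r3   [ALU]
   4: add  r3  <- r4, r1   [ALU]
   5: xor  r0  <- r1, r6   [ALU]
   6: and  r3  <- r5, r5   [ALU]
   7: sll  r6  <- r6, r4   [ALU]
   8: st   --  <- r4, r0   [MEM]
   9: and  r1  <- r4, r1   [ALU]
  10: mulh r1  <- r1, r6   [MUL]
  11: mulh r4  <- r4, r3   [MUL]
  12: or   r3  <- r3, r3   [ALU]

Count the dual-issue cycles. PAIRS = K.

#0 head=0: mulh.MUL i0 no-port MUL/MUL
#1 head=1: mul.MUL xor.ALU i1+i2 2-wide
#2 head=3: add.ALU i3 RAW r1
#3 head=4: add.ALU xor.ALU i4+i5 2-wide
#4 head=6: and.ALU sll.ALU i6+i7 2-wide
#5 head=8: st.MEM and.ALU i8+i9 2-wide
#6 head=10: mulh.MUL i10 no-port MUL/MUL
#7 head=11: mulh.MUL or.ALU i11+i12 2-wide

PAIRS = 5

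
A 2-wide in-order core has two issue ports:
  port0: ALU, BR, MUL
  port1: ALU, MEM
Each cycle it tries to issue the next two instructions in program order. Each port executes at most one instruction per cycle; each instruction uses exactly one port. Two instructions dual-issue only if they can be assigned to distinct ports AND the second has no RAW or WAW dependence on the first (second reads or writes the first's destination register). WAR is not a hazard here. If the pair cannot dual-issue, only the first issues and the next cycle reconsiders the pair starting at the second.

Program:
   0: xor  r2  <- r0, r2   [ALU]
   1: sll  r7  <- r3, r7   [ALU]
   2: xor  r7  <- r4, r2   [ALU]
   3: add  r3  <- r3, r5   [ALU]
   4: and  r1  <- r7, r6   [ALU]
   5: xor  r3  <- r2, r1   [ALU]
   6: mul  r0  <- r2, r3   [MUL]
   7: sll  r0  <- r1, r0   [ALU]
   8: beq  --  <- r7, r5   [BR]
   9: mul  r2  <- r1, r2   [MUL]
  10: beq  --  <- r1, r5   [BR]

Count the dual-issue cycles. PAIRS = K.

  cy0 -> i0&i1 (xor.ALU sll.ALU) 2-wide
  cy1 -> i2&i3 (xor.ALU add.ALU) 2-wide
  cy2 -> i4 (and.ALU) RAW r1
  cy3 -> i5 (xor.ALU) RAW r3
  cy4 -> i6 (mul.MUL) RAW+WAW r0
  cy5 -> i7&i8 (sll.ALU beq.BR) 2-wide
  cy6 -> i9 (mul.MUL) no-port MUL/BR
  cy7 -> i10 (beq.BR) tail

PAIRS = 3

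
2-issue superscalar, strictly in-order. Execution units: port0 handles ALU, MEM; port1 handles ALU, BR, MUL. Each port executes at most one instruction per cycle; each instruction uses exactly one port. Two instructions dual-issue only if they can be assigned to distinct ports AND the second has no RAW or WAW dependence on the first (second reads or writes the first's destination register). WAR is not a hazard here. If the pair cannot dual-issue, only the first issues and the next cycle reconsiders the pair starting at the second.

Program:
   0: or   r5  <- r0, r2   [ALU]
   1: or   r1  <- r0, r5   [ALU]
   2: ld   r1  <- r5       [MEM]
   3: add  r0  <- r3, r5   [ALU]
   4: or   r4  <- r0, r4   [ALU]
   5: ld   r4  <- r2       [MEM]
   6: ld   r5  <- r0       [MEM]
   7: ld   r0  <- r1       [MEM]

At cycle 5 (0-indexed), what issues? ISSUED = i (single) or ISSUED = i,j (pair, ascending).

0. or @i0  | RAW r5
1. or @i1  | WAW r1
2. ld/add @i2+i3  | dual
3. or @i4  | WAW r4
4. ld @i5  | no-port MEM/MEM
5. ld @i6  | no-port MEM/MEM
6. ld @i7  | tail

ISSUED = 6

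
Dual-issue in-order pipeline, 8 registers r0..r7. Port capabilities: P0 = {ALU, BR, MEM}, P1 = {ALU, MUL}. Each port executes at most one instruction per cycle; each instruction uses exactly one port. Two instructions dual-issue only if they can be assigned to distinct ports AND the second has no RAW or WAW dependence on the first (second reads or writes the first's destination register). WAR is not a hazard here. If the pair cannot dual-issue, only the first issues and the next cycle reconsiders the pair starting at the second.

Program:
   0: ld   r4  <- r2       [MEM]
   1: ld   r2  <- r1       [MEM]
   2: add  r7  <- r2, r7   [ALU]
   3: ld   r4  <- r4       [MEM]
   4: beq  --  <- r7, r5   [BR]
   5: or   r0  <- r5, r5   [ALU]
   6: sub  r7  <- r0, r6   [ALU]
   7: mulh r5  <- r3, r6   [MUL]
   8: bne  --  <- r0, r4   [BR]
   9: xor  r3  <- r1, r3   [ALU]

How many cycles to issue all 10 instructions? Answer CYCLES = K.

CYCLES = 6

#0 head=0: ld.MEM i0 no-port MEM/MEM
#1 head=1: ld.MEM i1 RAW r2
#2 head=2: add.ALU/ld.MEM i2,i3 pair
#3 head=4: beq.BR/or.ALU i4,i5 pair
#4 head=6: sub.ALU/mulh.MUL i6,i7 pair
#5 head=8: bne.BR/xor.ALU i8,i9 pair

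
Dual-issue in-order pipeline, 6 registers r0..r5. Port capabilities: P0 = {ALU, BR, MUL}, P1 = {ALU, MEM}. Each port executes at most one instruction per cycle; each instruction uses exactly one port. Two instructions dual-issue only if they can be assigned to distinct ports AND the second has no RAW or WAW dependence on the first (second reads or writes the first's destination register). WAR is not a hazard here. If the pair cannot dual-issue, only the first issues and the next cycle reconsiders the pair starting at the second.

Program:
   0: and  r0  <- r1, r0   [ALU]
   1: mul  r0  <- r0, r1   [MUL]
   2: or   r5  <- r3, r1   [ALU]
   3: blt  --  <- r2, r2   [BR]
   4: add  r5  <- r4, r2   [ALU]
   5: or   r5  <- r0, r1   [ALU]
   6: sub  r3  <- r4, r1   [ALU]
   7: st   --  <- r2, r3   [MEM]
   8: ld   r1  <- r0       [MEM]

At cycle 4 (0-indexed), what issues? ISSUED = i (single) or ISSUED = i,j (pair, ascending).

ISSUED = 7

0. and.ALU @i0  | RAW+WAW r0
1. mul.MUL+or.ALU @i1,i2  | dual
2. blt.BR+add.ALU @i3,i4  | dual
3. or.ALU+sub.ALU @i5,i6  | dual
4. st.MEM @i7  | no-port MEM/MEM
5. ld.MEM @i8  | tail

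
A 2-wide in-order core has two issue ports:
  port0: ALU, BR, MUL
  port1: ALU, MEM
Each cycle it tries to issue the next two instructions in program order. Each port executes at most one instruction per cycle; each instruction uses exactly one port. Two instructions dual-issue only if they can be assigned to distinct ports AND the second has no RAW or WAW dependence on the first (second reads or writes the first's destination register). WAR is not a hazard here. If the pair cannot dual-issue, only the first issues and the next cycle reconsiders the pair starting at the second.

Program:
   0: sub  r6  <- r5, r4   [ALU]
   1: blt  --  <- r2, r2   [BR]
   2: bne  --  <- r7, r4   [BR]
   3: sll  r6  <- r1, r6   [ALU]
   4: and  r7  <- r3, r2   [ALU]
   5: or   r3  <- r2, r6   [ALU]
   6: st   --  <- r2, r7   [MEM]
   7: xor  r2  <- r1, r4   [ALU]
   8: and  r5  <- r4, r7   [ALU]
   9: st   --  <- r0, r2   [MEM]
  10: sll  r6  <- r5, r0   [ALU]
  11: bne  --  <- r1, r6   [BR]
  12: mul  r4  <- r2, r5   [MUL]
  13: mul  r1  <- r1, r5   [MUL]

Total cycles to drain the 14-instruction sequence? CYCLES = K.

[0] i0,i1  sub/blt  -- 2-wide
[1] i2,i3  bne/sll  -- 2-wide
[2] i4,i5  and/or  -- 2-wide
[3] i6,i7  st/xor  -- 2-wide
[4] i8,i9  and/st  -- 2-wide
[5] i10  sll  -- RAW r6
[6] i11  bne  -- no-port BR/MUL
[7] i12  mul  -- no-port MUL/MUL
[8] i13  mul  -- tail

CYCLES = 9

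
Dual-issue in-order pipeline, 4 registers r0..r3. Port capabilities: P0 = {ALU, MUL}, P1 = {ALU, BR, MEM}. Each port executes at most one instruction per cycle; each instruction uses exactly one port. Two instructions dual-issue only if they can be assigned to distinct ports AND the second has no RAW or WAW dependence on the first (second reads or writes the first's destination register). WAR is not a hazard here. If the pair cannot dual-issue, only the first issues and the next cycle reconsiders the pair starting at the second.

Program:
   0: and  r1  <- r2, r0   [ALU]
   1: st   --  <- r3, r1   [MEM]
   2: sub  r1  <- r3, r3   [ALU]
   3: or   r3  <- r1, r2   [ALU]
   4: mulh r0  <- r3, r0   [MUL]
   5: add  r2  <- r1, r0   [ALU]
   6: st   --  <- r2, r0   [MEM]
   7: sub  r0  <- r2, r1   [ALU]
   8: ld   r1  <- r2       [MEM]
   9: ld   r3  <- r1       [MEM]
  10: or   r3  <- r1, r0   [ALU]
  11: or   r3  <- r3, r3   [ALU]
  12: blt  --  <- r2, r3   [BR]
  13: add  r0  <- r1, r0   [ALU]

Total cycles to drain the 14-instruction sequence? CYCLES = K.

t=0 i0:and.ALU ; RAW r1
t=1 i1/i2:st.MEM+sub.ALU ; dual
t=2 i3:or.ALU ; RAW r3
t=3 i4:mulh.MUL ; RAW r0
t=4 i5:add.ALU ; RAW r2
t=5 i6/i7:st.MEM+sub.ALU ; dual
t=6 i8:ld.MEM ; no-port MEM/MEM
t=7 i9:ld.MEM ; WAW r3
t=8 i10:or.ALU ; RAW+WAW r3
t=9 i11:or.ALU ; RAW r3
t=10 i12/i13:blt.BR+add.ALU ; dual

CYCLES = 11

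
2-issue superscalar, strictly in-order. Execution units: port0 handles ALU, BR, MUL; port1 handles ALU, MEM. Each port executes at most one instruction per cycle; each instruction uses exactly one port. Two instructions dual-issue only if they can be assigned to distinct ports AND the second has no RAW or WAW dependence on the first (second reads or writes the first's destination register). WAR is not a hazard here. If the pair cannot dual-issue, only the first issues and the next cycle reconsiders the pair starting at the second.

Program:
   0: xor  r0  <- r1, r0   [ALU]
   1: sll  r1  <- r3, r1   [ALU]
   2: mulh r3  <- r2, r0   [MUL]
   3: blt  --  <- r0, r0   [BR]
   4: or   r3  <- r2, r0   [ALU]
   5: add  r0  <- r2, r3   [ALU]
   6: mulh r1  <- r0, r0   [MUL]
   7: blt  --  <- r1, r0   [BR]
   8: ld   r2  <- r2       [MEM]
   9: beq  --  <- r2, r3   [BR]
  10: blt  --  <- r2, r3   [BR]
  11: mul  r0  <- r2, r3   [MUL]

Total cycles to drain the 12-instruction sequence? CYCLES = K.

0. xor.ALU/sll.ALU @i0&i1  | dual
1. mulh.MUL @i2  | no-port MUL/BR
2. blt.BR/or.ALU @i3&i4  | dual
3. add.ALU @i5  | RAW r0
4. mulh.MUL @i6  | no-port MUL/BR
5. blt.BR/ld.MEM @i7&i8  | dual
6. beq.BR @i9  | no-port BR/BR
7. blt.BR @i10  | no-port BR/MUL
8. mul.MUL @i11  | tail

CYCLES = 9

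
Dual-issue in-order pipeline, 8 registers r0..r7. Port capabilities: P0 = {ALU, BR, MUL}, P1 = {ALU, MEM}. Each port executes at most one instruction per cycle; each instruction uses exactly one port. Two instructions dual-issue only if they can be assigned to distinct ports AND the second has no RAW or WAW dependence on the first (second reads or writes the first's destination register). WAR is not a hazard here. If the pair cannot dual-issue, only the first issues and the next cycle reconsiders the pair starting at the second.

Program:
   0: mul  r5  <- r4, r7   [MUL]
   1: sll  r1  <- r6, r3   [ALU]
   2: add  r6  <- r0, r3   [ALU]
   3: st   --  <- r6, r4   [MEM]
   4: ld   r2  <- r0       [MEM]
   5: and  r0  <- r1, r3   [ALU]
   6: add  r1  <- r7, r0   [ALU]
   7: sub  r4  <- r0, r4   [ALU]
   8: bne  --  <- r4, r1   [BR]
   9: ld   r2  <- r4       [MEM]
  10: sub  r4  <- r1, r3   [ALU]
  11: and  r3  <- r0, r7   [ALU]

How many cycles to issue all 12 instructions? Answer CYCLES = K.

CYCLES = 7

0. mul sll @i0,i1  | pair
1. add @i2  | RAW r6
2. st @i3  | no-port MEM/MEM
3. ld and @i4,i5  | pair
4. add sub @i6,i7  | pair
5. bne ld @i8,i9  | pair
6. sub and @i10,i11  | pair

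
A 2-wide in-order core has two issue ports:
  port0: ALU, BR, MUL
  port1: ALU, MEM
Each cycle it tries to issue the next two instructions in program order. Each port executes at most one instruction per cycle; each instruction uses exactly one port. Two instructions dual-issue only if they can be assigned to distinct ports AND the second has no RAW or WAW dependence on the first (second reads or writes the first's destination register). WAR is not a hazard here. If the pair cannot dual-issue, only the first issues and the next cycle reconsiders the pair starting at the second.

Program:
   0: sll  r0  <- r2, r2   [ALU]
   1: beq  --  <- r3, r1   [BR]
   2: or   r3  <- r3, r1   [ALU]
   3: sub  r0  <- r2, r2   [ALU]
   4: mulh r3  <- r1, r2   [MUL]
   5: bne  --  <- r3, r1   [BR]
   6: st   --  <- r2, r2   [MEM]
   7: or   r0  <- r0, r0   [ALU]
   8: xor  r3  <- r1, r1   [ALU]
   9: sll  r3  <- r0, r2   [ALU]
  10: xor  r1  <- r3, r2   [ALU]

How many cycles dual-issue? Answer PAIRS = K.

  cy0 -> i0,i1 (sll.ALU/beq.BR) dual
  cy1 -> i2,i3 (or.ALU/sub.ALU) dual
  cy2 -> i4 (mulh.MUL) no-port MUL/BR
  cy3 -> i5,i6 (bne.BR/st.MEM) dual
  cy4 -> i7,i8 (or.ALU/xor.ALU) dual
  cy5 -> i9 (sll.ALU) RAW r3
  cy6 -> i10 (xor.ALU) tail

PAIRS = 4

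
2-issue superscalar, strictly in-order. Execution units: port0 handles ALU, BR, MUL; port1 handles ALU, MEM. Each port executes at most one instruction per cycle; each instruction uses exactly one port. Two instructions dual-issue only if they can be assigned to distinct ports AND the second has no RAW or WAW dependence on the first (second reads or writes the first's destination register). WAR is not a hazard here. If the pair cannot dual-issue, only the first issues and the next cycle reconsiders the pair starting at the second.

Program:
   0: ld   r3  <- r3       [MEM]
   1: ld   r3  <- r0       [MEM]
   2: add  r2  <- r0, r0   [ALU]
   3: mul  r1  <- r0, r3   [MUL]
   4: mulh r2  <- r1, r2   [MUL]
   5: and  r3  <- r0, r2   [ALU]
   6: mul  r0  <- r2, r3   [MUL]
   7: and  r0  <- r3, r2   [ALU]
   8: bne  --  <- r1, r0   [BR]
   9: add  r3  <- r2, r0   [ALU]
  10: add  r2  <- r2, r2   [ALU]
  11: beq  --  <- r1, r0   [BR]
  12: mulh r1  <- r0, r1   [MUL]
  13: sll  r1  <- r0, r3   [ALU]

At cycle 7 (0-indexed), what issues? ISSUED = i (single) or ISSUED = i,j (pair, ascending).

c0: i0 ld  no-port MEM/MEM
c1: i1+i2 ld add  pair
c2: i3 mul  no-port MUL/MUL
c3: i4 mulh  RAW r2
c4: i5 and  RAW r3
c5: i6 mul  WAW r0
c6: i7 and  RAW r0
c7: i8+i9 bne add  pair
c8: i10+i11 add beq  pair
c9: i12 mulh  WAW r1
c10: i13 sll  tail

ISSUED = 8,9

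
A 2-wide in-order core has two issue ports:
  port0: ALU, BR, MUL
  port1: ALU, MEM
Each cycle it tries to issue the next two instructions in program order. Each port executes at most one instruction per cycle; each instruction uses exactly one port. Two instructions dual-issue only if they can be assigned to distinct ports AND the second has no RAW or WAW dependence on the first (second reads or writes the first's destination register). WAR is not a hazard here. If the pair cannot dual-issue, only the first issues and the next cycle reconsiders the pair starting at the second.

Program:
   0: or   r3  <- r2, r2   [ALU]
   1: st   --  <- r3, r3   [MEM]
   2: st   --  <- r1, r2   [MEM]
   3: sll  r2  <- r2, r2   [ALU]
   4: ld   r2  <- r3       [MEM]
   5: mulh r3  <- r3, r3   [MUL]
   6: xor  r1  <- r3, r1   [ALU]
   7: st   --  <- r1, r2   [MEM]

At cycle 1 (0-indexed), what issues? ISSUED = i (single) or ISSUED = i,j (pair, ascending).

0. or @i0  | RAW r3
1. st @i1  | no-port MEM/MEM
2. st;sll @i2,i3  | pair
3. ld;mulh @i4,i5  | pair
4. xor @i6  | RAW r1
5. st @i7  | tail

ISSUED = 1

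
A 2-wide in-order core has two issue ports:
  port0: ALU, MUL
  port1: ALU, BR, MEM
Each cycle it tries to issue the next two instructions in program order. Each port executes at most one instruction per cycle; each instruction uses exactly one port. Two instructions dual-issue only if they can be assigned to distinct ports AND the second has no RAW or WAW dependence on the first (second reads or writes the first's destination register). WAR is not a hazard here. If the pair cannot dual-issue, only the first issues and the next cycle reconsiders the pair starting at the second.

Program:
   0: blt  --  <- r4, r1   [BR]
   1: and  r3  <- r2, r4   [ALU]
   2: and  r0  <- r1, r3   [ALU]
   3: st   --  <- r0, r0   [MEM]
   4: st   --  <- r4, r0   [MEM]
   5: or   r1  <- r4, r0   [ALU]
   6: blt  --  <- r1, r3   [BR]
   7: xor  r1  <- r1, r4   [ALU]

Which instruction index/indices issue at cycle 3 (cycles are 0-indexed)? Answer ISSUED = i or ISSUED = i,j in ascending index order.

  cy0 -> i0&i1 (blt.BR/and.ALU) pair
  cy1 -> i2 (and.ALU) RAW r0
  cy2 -> i3 (st.MEM) no-port MEM/MEM
  cy3 -> i4&i5 (st.MEM/or.ALU) pair
  cy4 -> i6&i7 (blt.BR/xor.ALU) pair

ISSUED = 4,5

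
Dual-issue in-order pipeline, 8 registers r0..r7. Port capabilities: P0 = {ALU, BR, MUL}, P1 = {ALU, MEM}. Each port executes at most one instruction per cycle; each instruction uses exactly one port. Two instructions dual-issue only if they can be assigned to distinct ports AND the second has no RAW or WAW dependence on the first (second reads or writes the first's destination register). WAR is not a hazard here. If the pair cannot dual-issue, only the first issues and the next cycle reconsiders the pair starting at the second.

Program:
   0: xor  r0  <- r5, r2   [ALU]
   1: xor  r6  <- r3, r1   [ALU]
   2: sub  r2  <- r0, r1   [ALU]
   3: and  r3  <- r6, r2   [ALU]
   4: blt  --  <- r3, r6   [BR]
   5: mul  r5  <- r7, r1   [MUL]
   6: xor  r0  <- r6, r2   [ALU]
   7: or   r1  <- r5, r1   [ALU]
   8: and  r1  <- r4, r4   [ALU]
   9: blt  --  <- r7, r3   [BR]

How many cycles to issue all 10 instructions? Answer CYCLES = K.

#0 head=0: xor+xor i0,i1 dual
#1 head=2: sub i2 RAW r2
#2 head=3: and i3 RAW r3
#3 head=4: blt i4 no-port BR/MUL
#4 head=5: mul+xor i5,i6 dual
#5 head=7: or i7 WAW r1
#6 head=8: and+blt i8,i9 dual

CYCLES = 7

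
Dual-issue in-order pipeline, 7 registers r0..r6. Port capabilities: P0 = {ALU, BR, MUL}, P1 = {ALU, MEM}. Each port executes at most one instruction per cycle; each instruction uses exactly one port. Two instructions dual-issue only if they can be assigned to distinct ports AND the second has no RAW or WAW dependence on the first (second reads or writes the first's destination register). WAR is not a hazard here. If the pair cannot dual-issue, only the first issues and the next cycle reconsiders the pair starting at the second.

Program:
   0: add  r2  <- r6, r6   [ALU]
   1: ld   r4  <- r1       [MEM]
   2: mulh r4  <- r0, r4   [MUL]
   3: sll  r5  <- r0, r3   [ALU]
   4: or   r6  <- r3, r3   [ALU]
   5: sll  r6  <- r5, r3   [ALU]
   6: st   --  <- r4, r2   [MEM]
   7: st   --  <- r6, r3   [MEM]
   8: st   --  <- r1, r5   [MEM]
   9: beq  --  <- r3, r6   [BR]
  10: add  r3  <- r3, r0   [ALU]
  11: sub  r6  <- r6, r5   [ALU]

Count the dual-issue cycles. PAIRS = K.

[0] i0/i1  add ld  -- dual
[1] i2/i3  mulh sll  -- dual
[2] i4  or  -- WAW r6
[3] i5/i6  sll st  -- dual
[4] i7  st  -- no-port MEM/MEM
[5] i8/i9  st beq  -- dual
[6] i10/i11  add sub  -- dual

PAIRS = 5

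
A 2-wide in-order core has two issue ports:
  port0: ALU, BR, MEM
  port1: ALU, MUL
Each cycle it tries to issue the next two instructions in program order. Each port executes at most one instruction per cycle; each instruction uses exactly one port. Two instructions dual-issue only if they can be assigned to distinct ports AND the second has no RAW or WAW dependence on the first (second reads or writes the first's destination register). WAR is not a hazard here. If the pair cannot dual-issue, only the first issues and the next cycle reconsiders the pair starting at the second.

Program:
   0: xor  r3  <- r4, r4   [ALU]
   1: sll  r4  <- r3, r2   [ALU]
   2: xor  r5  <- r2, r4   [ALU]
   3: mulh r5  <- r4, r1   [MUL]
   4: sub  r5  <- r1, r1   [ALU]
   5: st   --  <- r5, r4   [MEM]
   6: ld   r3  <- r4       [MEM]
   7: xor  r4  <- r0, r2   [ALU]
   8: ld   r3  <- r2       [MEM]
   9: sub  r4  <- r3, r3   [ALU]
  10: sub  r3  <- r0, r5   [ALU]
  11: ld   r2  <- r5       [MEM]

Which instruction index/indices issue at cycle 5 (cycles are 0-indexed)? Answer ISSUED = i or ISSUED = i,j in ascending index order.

ISSUED = 5

0. xor @i0  | RAW r3
1. sll @i1  | RAW r4
2. xor @i2  | WAW r5
3. mulh @i3  | WAW r5
4. sub @i4  | RAW r5
5. st @i5  | no-port MEM/MEM
6. ld/xor @i6/i7  | dual
7. ld @i8  | RAW r3
8. sub/sub @i9/i10  | dual
9. ld @i11  | tail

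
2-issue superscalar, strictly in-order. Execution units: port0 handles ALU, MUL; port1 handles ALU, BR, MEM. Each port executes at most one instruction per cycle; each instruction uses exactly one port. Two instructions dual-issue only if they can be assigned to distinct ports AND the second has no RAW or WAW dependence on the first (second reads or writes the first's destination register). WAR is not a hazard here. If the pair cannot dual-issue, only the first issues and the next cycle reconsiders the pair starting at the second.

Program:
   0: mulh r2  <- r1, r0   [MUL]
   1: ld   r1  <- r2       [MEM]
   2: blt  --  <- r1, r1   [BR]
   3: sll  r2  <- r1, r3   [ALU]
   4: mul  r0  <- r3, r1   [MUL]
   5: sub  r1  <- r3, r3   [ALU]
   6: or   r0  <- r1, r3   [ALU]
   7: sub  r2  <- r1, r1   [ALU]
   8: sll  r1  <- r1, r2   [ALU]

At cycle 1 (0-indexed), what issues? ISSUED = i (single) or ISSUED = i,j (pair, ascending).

ISSUED = 1

[0] i0  mulh  -- RAW r2
[1] i1  ld  -- no-port MEM/BR
[2] i2/i3  blt+sll  -- dual
[3] i4/i5  mul+sub  -- dual
[4] i6/i7  or+sub  -- dual
[5] i8  sll  -- tail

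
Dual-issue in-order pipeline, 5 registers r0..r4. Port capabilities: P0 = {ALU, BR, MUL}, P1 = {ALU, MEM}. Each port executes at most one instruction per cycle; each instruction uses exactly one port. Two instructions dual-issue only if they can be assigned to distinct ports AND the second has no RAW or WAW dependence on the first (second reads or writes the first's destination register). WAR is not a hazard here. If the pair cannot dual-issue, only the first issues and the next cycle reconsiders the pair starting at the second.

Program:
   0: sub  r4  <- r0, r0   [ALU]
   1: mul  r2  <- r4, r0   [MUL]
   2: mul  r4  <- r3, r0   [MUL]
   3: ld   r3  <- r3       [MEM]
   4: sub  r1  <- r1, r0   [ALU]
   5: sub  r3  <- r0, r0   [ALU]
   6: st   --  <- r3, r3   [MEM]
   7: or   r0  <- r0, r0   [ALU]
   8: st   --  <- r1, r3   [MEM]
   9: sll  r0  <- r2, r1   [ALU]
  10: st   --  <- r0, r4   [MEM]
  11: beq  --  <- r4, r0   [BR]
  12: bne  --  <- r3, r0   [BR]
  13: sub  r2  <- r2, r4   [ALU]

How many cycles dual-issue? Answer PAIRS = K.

#0 head=0: sub i0 RAW r4
#1 head=1: mul i1 no-port MUL/MUL
#2 head=2: mul;ld i2&i3 2-wide
#3 head=4: sub;sub i4&i5 2-wide
#4 head=6: st;or i6&i7 2-wide
#5 head=8: st;sll i8&i9 2-wide
#6 head=10: st;beq i10&i11 2-wide
#7 head=12: bne;sub i12&i13 2-wide

PAIRS = 6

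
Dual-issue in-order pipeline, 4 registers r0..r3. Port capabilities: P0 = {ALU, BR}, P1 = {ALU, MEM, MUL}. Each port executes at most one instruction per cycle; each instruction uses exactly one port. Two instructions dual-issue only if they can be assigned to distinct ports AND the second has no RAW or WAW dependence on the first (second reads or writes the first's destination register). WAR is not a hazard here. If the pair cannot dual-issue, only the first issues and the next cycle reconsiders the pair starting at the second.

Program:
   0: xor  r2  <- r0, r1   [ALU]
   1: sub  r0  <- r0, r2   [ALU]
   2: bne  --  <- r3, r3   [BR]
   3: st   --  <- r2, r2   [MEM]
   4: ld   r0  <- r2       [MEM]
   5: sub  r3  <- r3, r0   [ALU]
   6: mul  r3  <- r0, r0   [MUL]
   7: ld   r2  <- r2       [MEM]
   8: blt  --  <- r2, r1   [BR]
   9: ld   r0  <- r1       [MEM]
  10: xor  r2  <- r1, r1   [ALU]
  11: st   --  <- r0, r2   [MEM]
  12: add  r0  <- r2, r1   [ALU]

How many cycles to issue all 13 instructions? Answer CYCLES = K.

CYCLES = 10

t=0 i0:xor ; RAW r2
t=1 i1&i2:sub;bne ; pair
t=2 i3:st ; no-port MEM/MEM
t=3 i4:ld ; RAW r0
t=4 i5:sub ; WAW r3
t=5 i6:mul ; no-port MUL/MEM
t=6 i7:ld ; RAW r2
t=7 i8&i9:blt;ld ; pair
t=8 i10:xor ; RAW r2
t=9 i11&i12:st;add ; pair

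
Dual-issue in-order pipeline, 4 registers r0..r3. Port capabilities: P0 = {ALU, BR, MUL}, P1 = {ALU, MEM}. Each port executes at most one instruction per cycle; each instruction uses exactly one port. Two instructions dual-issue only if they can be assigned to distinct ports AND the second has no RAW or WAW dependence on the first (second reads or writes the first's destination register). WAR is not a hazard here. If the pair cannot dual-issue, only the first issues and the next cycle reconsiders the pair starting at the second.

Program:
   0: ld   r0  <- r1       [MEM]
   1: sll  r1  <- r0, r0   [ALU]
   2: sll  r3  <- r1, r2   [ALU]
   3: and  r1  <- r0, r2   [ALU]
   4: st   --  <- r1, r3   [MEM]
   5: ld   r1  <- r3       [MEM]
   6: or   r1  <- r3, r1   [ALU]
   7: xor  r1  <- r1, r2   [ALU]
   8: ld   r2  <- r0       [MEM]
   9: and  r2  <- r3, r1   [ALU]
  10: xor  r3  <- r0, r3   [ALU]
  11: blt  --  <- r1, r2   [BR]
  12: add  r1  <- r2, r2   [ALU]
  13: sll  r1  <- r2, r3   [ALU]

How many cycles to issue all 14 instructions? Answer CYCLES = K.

CYCLES = 10

0. ld.MEM @i0  | RAW r0
1. sll.ALU @i1  | RAW r1
2. sll.ALU;and.ALU @i2+i3  | pair
3. st.MEM @i4  | no-port MEM/MEM
4. ld.MEM @i5  | RAW+WAW r1
5. or.ALU @i6  | RAW+WAW r1
6. xor.ALU;ld.MEM @i7+i8  | pair
7. and.ALU;xor.ALU @i9+i10  | pair
8. blt.BR;add.ALU @i11+i12  | pair
9. sll.ALU @i13  | tail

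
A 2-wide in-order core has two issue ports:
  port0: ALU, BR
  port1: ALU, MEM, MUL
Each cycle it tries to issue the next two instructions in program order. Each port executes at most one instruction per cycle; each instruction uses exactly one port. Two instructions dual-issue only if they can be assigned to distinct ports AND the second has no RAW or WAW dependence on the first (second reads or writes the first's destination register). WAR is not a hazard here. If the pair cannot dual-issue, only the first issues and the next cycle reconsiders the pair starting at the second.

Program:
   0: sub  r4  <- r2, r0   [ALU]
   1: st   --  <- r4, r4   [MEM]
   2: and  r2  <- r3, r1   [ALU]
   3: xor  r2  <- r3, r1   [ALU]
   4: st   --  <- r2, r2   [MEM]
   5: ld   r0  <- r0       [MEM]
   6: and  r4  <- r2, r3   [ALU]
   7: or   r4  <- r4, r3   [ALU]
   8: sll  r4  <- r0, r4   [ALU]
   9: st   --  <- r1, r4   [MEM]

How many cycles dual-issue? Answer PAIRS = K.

PAIRS = 2

t=0 i0:sub.ALU ; RAW r4
t=1 i1/i2:st.MEM and.ALU ; 2-wide
t=2 i3:xor.ALU ; RAW r2
t=3 i4:st.MEM ; no-port MEM/MEM
t=4 i5/i6:ld.MEM and.ALU ; 2-wide
t=5 i7:or.ALU ; RAW+WAW r4
t=6 i8:sll.ALU ; RAW r4
t=7 i9:st.MEM ; tail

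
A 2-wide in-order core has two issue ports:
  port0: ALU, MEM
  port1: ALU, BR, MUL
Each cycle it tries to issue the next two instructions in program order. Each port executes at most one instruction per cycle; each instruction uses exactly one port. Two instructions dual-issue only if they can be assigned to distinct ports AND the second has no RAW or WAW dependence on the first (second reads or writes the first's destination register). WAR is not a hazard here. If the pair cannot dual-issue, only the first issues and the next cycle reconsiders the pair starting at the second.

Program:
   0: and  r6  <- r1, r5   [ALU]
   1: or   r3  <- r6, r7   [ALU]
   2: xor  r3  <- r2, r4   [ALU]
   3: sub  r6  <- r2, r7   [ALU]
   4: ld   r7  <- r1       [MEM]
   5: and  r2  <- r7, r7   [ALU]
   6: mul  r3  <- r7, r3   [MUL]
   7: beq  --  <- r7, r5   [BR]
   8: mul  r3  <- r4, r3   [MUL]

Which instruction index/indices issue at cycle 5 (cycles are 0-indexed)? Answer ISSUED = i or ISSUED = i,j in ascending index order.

  cy0 -> i0 (and.ALU) RAW r6
  cy1 -> i1 (or.ALU) WAW r3
  cy2 -> i2,i3 (xor.ALU/sub.ALU) pair
  cy3 -> i4 (ld.MEM) RAW r7
  cy4 -> i5,i6 (and.ALU/mul.MUL) pair
  cy5 -> i7 (beq.BR) no-port BR/MUL
  cy6 -> i8 (mul.MUL) tail

ISSUED = 7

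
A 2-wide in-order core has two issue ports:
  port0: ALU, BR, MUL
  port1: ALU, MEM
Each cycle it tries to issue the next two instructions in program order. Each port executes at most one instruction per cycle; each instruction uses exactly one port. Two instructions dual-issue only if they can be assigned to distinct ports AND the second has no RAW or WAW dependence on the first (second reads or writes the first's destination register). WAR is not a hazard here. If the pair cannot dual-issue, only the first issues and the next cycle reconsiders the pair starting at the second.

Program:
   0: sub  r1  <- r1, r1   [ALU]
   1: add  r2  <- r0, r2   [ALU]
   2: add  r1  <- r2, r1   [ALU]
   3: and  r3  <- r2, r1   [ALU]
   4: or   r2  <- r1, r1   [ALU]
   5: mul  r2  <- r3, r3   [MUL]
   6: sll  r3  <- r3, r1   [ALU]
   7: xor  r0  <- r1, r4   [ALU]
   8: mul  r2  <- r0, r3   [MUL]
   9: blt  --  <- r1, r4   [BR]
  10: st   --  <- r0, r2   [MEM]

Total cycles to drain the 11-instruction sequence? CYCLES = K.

#0 head=0: sub.ALU add.ALU i0&i1 dual
#1 head=2: add.ALU i2 RAW r1
#2 head=3: and.ALU or.ALU i3&i4 dual
#3 head=5: mul.MUL sll.ALU i5&i6 dual
#4 head=7: xor.ALU i7 RAW r0
#5 head=8: mul.MUL i8 no-port MUL/BR
#6 head=9: blt.BR st.MEM i9&i10 dual

CYCLES = 7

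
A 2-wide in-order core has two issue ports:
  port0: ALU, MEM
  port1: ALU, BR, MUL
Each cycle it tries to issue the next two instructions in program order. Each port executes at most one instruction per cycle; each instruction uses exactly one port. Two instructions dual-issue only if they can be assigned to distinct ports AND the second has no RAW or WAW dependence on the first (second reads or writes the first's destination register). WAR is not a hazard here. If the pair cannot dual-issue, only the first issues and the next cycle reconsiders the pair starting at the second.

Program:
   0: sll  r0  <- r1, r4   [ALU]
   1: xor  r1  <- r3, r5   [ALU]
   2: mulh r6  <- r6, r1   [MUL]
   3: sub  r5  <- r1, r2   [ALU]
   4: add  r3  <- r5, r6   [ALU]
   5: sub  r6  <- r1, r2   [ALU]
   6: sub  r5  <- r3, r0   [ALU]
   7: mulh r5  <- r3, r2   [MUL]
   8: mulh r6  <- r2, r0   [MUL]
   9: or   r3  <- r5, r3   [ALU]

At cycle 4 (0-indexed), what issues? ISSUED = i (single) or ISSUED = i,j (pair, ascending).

ISSUED = 7

[0] i0+i1  sll.ALU/xor.ALU  -- dual
[1] i2+i3  mulh.MUL/sub.ALU  -- dual
[2] i4+i5  add.ALU/sub.ALU  -- dual
[3] i6  sub.ALU  -- WAW r5
[4] i7  mulh.MUL  -- no-port MUL/MUL
[5] i8+i9  mulh.MUL/or.ALU  -- dual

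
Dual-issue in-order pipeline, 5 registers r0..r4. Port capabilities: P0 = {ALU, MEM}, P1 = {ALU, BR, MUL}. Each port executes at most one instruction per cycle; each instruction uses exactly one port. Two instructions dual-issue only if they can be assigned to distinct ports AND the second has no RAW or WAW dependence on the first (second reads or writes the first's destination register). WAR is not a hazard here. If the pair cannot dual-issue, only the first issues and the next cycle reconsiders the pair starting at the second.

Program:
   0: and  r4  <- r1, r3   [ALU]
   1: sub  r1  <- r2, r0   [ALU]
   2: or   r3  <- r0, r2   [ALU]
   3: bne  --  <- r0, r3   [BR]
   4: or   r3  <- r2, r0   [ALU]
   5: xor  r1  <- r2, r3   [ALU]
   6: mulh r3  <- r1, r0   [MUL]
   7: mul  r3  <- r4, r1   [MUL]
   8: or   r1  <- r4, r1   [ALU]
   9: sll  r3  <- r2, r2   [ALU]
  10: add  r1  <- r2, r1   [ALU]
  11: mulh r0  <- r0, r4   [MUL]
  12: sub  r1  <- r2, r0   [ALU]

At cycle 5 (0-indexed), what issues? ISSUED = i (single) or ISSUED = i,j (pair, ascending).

ISSUED = 7,8

#0 head=0: and.ALU;sub.ALU i0+i1 pair
#1 head=2: or.ALU i2 RAW r3
#2 head=3: bne.BR;or.ALU i3+i4 pair
#3 head=5: xor.ALU i5 RAW r1
#4 head=6: mulh.MUL i6 no-port MUL/MUL
#5 head=7: mul.MUL;or.ALU i7+i8 pair
#6 head=9: sll.ALU;add.ALU i9+i10 pair
#7 head=11: mulh.MUL i11 RAW r0
#8 head=12: sub.ALU i12 tail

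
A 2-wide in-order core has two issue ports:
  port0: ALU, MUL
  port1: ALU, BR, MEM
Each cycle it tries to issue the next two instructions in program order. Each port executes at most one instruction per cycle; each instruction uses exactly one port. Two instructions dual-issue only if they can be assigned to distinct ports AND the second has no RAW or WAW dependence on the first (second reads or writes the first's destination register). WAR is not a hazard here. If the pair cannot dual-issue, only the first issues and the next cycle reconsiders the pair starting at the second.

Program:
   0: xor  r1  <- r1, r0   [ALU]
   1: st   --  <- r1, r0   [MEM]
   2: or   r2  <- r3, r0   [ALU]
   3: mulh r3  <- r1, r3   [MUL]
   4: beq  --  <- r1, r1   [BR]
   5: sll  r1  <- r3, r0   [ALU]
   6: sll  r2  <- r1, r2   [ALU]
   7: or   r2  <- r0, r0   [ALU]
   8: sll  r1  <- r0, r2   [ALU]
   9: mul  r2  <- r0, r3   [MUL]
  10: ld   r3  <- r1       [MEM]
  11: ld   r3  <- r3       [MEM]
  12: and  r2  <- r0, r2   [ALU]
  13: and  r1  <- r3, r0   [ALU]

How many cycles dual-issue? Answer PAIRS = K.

PAIRS = 4

c0: i0 xor  RAW r1
c1: i1/i2 st+or  2-wide
c2: i3/i4 mulh+beq  2-wide
c3: i5 sll  RAW r1
c4: i6 sll  WAW r2
c5: i7 or  RAW r2
c6: i8/i9 sll+mul  2-wide
c7: i10 ld  no-port MEM/MEM
c8: i11/i12 ld+and  2-wide
c9: i13 and  tail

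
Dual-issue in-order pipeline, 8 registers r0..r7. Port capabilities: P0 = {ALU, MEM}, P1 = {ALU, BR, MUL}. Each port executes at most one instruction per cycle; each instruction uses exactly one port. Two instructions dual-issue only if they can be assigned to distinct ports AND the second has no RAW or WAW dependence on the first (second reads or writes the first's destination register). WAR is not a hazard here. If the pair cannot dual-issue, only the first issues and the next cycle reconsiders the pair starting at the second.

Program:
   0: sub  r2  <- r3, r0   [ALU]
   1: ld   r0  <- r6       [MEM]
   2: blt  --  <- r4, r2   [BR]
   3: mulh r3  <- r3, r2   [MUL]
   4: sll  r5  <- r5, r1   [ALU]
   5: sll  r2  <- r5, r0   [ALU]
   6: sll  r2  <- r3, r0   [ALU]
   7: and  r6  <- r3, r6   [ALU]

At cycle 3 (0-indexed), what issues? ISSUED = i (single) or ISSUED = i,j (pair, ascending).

  cy0 -> i0,i1 (sub;ld) pair
  cy1 -> i2 (blt) no-port BR/MUL
  cy2 -> i3,i4 (mulh;sll) pair
  cy3 -> i5 (sll) WAW r2
  cy4 -> i6,i7 (sll;and) pair

ISSUED = 5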